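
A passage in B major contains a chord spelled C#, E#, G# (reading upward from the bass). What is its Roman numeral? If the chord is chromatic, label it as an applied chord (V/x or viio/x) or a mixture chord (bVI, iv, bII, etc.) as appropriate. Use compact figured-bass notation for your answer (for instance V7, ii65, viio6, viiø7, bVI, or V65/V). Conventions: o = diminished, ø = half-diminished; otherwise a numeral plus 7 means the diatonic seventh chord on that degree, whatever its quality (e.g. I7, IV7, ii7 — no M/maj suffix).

The pitches C#-E#-G# form a major triad rooted on C#.
C# is not a diatonic chord root with this quality in B major, but it lies a perfect fifth above F# (V), so the chord functions as an applied dominant of V.

V/V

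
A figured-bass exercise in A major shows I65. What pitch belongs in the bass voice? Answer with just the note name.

C#

I in A major has root A; the chord is A-C#-E-G#.
The figure 65 means first inversion — the third is in the bass.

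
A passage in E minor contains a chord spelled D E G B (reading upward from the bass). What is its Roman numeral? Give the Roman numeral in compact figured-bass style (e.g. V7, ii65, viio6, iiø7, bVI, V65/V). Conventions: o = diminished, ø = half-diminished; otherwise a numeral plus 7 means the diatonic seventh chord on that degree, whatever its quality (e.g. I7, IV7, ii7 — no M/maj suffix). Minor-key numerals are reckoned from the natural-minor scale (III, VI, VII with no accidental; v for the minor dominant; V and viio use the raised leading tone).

i42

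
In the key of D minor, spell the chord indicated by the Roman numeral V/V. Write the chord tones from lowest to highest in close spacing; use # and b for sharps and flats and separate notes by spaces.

The slash means an applied dominant: we want the dominant of V. In D minor, V is A major, and its dominant is built on E.
Building a major triad on E gives E-G#-B.

E G# B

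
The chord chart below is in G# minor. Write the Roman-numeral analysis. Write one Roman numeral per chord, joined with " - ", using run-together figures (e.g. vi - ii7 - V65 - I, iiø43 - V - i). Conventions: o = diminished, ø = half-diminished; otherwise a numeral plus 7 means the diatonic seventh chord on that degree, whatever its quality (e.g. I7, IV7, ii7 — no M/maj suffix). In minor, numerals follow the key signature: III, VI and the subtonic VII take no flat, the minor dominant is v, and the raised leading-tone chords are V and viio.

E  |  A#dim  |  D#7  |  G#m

E has root E, degree 6 in G# minor, so VI.
A#dim: root A# is the supertonic; diminished triad there is iio.
D#7 has root D#, degree 5 in G# minor, so V7.
G#m: root G# is the tonic; minor triad there is i.

VI - iio - V7 - i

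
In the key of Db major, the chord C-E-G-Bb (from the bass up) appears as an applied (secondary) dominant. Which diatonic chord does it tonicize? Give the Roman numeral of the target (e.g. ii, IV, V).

iii

The chord is a dominant seventh chord on C.
A dominant resolves down a perfect fifth: C → F. In Db major, F is scale degree 3, i.e. iii.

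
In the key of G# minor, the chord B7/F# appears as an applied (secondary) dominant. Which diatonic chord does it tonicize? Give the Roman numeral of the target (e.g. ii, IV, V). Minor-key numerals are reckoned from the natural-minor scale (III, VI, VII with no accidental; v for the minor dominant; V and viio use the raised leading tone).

The chord is a dominant seventh chord on B.
A dominant resolves down a perfect fifth: B → E. In G# minor, E is scale degree 6, i.e. VI.

VI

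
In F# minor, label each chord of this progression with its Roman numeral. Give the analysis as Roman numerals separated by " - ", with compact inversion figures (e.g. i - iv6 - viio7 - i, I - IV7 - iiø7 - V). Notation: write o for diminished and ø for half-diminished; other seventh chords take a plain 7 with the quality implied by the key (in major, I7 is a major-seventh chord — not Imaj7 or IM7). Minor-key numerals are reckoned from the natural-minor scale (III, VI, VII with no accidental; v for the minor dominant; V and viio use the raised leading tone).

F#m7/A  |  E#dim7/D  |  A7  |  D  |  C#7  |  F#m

F#m7/A: minor seventh chord on F# = scale degree 1 → i65.
E#dim7/D: fully diminished seventh chord on E# = scale degree 7 → viio42.
A7: chromatic; A is V of VI, so V7/VI.
D: root D is the submediant; major triad there is VI.
C#7: root C# is the dominant; dominant seventh chord there is V7.
F#m has root F#, degree 1 in F# minor, so i.

i65 - viio42 - V7/VI - VI - V7 - i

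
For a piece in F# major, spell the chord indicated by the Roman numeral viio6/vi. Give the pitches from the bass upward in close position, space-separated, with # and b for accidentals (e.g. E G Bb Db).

The slash marks an applied leading-tone chord: viio of vi. In F# major, vi is D#, so the leading tone to it is C##, a half step below.
Building a diminished triad on C## gives C##-E#-G#.
With the 6 figure the chord is in first inversion; from the bass E# upward in close position it reads E#-G#-C##.

E# G# C##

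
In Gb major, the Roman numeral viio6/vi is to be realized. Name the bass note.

The applied chord viio6/vi is rooted on D: D-F-Ab.
The figure 6 means first inversion — the third is in the bass.

F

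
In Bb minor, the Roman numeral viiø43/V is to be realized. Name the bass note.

Bb

The applied chord viiø43/V is rooted on E: E-G-Bb-D.
The figure 43 means second inversion — the fifth is in the bass.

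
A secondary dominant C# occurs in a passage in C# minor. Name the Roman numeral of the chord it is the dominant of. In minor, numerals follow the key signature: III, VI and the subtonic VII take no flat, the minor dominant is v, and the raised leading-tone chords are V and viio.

iv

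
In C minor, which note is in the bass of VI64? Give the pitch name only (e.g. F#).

VI in C minor has root Ab; the chord is Ab-C-Eb.
The figure 64 means second inversion — the fifth is in the bass.

Eb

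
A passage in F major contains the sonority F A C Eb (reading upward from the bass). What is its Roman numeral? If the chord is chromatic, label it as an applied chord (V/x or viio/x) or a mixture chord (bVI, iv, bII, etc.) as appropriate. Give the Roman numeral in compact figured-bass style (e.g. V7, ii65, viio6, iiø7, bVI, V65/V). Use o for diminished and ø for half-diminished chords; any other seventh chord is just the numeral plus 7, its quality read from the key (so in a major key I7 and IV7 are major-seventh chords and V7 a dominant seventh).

Stacked in thirds the chord is F-A-C-Eb: a dominant seventh chord on F.
F is not a diatonic chord root with this quality in F major, but it lies a perfect fifth above Bb (IV), so the chord functions as an applied dominant of IV.

V7/IV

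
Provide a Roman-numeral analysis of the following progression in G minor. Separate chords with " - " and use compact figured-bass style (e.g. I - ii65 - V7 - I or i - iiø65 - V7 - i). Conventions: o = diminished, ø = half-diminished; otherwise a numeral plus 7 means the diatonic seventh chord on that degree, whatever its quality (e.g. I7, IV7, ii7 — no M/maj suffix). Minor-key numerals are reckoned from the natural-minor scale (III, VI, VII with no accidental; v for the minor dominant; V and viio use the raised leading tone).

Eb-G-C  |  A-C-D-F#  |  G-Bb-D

Eb-G-C: minor triad on C = scale degree 4 → iv6.
A-C-D-F#: dominant seventh chord on D = scale degree 5 → V43.
G-Bb-D: minor triad on G = scale degree 1 → i.

iv6 - V43 - i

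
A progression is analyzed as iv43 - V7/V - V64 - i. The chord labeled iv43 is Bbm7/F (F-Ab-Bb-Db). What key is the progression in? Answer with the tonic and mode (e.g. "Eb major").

iv43 is given as F-Ab-Bb-Db — a minor seventh chord with root Bb.
iv43 on Bb implies Bb is the subdominant; that puts the tonic at F, and the lowercase numeral fits minor mode.

F minor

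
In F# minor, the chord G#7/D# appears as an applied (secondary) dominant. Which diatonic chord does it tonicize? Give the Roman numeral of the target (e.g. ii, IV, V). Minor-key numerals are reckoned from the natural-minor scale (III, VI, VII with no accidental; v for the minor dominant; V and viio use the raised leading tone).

The chord is a dominant seventh chord on G#.
A dominant resolves down a perfect fifth: G# → C#. In F# minor, C# is scale degree 5, i.e. V.

V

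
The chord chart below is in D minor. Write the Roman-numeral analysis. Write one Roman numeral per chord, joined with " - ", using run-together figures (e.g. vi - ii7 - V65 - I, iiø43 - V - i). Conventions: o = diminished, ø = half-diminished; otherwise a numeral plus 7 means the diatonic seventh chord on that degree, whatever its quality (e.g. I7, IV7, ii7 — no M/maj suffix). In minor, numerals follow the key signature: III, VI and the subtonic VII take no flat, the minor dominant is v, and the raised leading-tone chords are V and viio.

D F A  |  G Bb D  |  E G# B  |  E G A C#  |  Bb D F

i - iv - V/V - V43 - VI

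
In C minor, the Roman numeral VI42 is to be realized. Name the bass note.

VI in C minor has root Ab; the chord is Ab-C-Eb-G.
The figure 42 means third inversion — the seventh is in the bass.

G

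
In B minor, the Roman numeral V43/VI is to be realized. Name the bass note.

A

The applied chord V43/VI is rooted on D: D-F#-A-C.
The figure 43 means second inversion — the fifth is in the bass.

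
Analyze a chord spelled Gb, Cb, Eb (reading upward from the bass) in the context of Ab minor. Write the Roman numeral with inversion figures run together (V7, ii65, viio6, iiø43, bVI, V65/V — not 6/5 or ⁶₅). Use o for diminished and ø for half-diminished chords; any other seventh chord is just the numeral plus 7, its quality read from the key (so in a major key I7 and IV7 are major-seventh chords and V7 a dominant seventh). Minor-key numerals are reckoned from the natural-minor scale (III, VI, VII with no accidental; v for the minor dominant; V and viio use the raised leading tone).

III64

Stacked in thirds the chord is Cb-Eb-Gb: a major triad on Cb.
Cb is scale degree 3 in Ab minor, and a major triad on that degree is written III.
With Gb in the bass the chord is in second inversion, so the figured bass is 64.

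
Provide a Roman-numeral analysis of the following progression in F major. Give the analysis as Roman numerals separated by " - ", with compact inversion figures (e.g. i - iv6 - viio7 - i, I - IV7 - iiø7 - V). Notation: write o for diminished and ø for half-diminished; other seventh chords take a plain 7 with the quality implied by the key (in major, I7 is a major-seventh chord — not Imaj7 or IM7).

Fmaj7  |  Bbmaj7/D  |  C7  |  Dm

I7 - IV65 - V7 - vi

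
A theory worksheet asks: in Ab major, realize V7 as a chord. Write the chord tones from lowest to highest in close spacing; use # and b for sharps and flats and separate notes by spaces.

In Ab major, the dominant is Eb, and the diatonic chord built there is a dominant seventh chord.
That chord is spelled Eb-G-Bb-Db.

Eb G Bb Db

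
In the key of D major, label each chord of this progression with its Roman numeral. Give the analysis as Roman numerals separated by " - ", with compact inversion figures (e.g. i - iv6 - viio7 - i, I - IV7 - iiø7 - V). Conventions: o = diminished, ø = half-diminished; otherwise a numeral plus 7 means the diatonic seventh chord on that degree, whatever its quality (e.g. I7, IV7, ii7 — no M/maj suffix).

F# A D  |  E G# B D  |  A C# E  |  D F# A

F#-A-D: root D is the tonic; major triad there is I6.
E-G#-B-D is the secondary dominant of V (dominant seventh chord on E): V7/V.
A-C#-E: major triad on A = scale degree 5 → V.
D-F#-A: root D is the tonic; major triad there is I.

I6 - V7/V - V - I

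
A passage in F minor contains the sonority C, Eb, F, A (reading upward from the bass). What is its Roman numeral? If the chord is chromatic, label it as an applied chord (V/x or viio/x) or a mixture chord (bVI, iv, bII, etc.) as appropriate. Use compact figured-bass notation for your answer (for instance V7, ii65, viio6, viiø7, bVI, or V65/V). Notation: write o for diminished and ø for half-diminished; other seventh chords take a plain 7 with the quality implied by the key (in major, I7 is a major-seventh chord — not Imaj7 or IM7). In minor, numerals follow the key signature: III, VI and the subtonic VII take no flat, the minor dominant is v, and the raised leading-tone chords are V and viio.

V43/iv

Stacked in thirds the chord is F-A-C-Eb: a dominant seventh chord on F.
F is not a diatonic chord root with this quality in F minor, but it lies a perfect fifth above Bb (iv), so the chord functions as an applied dominant of iv.
With C in the bass the chord is in second inversion, so the figured bass is 43.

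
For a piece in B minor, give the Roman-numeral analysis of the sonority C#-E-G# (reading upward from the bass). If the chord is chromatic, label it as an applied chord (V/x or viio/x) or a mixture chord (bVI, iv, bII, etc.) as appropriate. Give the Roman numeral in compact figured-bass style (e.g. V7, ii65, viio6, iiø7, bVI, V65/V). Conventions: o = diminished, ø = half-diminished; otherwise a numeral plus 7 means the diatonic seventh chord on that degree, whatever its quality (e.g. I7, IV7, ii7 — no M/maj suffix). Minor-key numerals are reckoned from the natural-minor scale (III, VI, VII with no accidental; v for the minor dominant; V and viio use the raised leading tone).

ii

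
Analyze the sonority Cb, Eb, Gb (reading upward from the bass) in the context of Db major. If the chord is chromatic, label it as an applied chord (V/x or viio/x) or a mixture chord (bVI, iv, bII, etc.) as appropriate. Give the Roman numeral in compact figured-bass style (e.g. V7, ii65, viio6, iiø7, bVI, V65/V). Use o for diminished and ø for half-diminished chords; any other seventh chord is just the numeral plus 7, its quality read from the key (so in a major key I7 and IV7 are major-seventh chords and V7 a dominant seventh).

Stacked in thirds the chord is Cb-Eb-Gb: a major triad on Cb.
Cb is the lowered seventh degree of Db major (diatonic 7 would be C). This is a major triad on the lowered seventh degree (the subtonic), borrowed from the parallel minor.

bVII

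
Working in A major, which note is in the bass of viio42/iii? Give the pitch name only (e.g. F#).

The applied chord viio42/iii is rooted on B#: B#-D#-F#-A.
The figure 42 means third inversion — the seventh is in the bass.

A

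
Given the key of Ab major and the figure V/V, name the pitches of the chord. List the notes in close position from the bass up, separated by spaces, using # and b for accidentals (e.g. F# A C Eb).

V/V is a secondary dominant — the dominant triad of V. V in Ab major is Eb, so the applied chord's root is Bb, a perfect fifth above.
Building a major triad on Bb gives Bb-D-F.

Bb D F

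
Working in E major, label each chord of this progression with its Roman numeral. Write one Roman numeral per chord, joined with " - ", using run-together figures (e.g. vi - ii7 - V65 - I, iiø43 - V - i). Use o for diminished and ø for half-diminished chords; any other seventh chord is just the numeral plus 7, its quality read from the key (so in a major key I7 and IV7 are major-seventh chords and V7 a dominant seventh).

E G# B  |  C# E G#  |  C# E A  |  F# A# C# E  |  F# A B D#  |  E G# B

E-G#-B has root E, degree 1 in E major, so I.
C#-E-G#: root C# is the submediant; minor triad there is vi.
C#-E-A has root A, degree 4 in E major, so IV6.
F#-A#-C#-E: chromatic; F# is V of V, so V7/V.
F#-A-B-D# has root B, degree 5 in E major, so V43.
E-G#-B has root E, degree 1 in E major, so I.

I - vi - IV6 - V7/V - V43 - I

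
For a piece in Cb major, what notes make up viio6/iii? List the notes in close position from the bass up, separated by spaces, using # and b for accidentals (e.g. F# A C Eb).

viio6/iii is a secondary leading-tone chord. The target iii is Eb in Cb major; the applied chord is rooted a semitone below, on D.
Building a diminished triad on D gives D-F-Ab.
The figured bass 6 indicates first inversion, placing the third (F) in the bass: F-Ab-D.

F Ab D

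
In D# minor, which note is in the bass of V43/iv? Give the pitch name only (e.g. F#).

A#

The applied chord V43/iv is rooted on D#: D#-F##-A#-C#.
The figure 43 means second inversion — the fifth is in the bass.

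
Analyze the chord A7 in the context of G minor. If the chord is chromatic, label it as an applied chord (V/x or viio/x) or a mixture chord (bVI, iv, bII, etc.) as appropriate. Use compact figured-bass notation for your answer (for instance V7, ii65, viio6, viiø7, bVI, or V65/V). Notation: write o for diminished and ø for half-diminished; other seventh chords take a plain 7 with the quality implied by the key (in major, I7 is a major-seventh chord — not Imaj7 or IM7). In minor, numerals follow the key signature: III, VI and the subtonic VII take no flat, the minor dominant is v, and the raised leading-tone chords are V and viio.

V7/V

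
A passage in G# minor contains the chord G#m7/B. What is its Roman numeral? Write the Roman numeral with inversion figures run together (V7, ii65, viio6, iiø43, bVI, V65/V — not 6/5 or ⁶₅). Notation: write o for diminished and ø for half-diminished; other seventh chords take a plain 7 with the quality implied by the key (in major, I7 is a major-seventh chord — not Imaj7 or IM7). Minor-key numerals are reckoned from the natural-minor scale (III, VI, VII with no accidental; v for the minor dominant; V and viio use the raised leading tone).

The pitches G#-B-D#-F# form a minor seventh chord rooted on G#.
G# is scale degree 1 in G# minor, and a minor seventh chord on that degree is written i7.
With B in the bass the chord is in first inversion, so the figured bass is 65.

i65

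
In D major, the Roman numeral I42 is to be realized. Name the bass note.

C#

I in D major has root D; the chord is D-F#-A-C#.
The figure 42 means third inversion — the seventh is in the bass.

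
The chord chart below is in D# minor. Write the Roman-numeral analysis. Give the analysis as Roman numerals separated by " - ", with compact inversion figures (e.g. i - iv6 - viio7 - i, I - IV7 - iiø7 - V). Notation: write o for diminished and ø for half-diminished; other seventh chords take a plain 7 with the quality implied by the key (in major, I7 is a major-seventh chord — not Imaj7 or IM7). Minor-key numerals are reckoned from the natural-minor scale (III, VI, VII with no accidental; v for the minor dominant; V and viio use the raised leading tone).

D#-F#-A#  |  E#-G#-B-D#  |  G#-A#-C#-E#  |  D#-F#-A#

D#-F#-A# has root D#, degree 1 in D# minor, so i.
E#-G#-B-D# has root E#, degree 2 in D# minor, so iiø7.
G#-A#-C#-E#: minor seventh chord on A# = scale degree 5 → v42.
D#-F#-A# has root D#, degree 1 in D# minor, so i.

i - iiø7 - v42 - i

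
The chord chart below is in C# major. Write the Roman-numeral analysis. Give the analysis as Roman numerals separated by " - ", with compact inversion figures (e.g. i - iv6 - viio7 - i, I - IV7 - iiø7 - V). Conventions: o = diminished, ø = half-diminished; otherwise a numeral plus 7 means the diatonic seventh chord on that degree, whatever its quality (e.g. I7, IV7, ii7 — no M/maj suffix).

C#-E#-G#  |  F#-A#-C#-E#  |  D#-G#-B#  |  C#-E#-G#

C#-E#-G#: major triad on C# = scale degree 1 → I.
F#-A#-C#-E# has root F#, degree 4 in C# major, so IV7.
D#-G#-B# has root G#, degree 5 in C# major, so V64.
C#-E#-G#: root C# is the tonic; major triad there is I.

I - IV7 - V64 - I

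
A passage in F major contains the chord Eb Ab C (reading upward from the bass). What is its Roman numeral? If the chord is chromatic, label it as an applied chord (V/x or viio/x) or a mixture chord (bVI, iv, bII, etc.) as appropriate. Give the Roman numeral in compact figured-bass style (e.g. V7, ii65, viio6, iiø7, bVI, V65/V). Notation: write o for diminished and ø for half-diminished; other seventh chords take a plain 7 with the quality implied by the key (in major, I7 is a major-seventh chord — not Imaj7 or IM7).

bIII64

Stacked in thirds the chord is Ab-C-Eb: a major triad on Ab.
Ab is the lowered third degree of F major (diatonic 3 would be A). This is a major triad on the lowered third degree, borrowed from the parallel minor.
With Eb in the bass the chord is in second inversion, so the figured bass is 64.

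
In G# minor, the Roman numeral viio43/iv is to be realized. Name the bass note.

F#

The applied chord viio43/iv is rooted on B#: B#-D#-F#-A.
The figure 43 means second inversion — the fifth is in the bass.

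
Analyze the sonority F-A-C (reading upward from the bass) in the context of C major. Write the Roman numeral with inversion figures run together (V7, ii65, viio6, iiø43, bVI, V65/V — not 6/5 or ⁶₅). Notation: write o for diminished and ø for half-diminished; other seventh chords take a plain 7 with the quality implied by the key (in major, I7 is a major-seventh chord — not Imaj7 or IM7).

Stacked in thirds the chord is F-A-C: a major triad on F.
F is scale degree 4 in C major, and a major triad on that degree is written IV.

IV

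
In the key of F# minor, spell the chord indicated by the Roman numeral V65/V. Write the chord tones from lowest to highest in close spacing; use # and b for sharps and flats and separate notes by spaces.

B# D# F# G#

V65/V is a secondary dominant — the dominant seventh of V. V in F# minor is C#, so the applied chord's root is G#, a perfect fifth above.
Building a dominant seventh chord on G# gives G#-B#-D#-F#.
With the 65 figure the chord is in first inversion; from the bass B# upward in close position it reads B#-D#-F#-G#.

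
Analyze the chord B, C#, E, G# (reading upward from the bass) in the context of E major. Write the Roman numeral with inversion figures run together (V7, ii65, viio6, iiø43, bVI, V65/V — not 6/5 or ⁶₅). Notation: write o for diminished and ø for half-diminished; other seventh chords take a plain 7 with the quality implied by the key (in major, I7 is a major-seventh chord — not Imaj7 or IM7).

vi42

The pitches C#-E-G#-B form a minor seventh chord rooted on C#.
C# is scale degree 6 in E major, and a minor seventh chord on that degree is written vi7.
With B in the bass the chord is in third inversion, so the figured bass is 42.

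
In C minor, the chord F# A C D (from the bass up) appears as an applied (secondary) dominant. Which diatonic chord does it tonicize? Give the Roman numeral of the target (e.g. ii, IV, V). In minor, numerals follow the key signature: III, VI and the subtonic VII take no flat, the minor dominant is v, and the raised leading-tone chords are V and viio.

The chord is a dominant seventh chord on D.
A dominant resolves down a perfect fifth: D → G. In C minor, G is scale degree 5, i.e. V.

V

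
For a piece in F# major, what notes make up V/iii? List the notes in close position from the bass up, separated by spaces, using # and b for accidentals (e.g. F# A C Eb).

The slash means an applied dominant: we want the dominant of iii. In F# major, iii is A# minor, and its dominant is built on E#.
Building a major triad on E# gives E#-G##-B#.

E# G## B#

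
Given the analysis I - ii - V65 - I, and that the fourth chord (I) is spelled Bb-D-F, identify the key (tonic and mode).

The chord Bb is a major triad rooted on Bb; its label is I.
If Bb is scale degree 1 and the mode makes that degree carry a major triad, the tonic is Bb and the mode is major.

Bb major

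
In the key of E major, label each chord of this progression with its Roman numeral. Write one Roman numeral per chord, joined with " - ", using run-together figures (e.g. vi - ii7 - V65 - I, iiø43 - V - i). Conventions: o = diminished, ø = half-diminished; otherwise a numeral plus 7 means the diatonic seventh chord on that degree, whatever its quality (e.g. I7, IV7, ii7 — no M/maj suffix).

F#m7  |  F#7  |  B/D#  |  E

F#m7: root F# is the supertonic; minor seventh chord there is ii7.
F#7: a dominant seventh chord on F#, the applied dominant of V → V7/V.
B/D#: major triad on B = scale degree 5 → V6.
E: root E is the tonic; major triad there is I.

ii7 - V7/V - V6 - I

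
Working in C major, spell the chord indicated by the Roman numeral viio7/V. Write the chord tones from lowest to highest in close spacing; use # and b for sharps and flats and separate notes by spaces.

The slash marks an applied leading-tone chord: viio of V. In C major, V is G, so the leading tone to it is F#, a half step below.
Building a fully diminished seventh chord on F# gives F#-A-C-Eb.

F# A C Eb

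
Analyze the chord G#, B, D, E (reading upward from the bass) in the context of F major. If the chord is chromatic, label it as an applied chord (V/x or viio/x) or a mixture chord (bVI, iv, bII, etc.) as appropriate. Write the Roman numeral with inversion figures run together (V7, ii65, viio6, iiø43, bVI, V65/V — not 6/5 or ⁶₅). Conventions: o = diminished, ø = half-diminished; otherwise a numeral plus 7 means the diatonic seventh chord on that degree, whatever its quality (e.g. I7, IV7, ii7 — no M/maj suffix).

V65/iii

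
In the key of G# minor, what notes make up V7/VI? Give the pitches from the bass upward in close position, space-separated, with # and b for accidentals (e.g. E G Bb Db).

B D# F# A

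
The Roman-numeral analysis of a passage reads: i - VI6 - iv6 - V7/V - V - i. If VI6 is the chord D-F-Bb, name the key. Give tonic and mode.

The chord Bb/D is a major triad rooted on Bb; its label is VI6.
VI6 on Bb implies Bb is the submediant; that puts the tonic at D, and the uppercase numeral fits minor mode.

D minor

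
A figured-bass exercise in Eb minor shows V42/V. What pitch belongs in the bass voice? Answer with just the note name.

Eb

The applied chord V42/V is rooted on F: F-A-C-Eb.
The figure 42 means third inversion — the seventh is in the bass.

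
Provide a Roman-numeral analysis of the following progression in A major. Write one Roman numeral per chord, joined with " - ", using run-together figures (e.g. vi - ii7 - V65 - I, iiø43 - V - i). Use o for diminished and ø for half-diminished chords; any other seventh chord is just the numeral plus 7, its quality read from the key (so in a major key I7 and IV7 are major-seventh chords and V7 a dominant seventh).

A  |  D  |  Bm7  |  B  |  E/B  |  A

I - IV - ii7 - V/V - V64 - I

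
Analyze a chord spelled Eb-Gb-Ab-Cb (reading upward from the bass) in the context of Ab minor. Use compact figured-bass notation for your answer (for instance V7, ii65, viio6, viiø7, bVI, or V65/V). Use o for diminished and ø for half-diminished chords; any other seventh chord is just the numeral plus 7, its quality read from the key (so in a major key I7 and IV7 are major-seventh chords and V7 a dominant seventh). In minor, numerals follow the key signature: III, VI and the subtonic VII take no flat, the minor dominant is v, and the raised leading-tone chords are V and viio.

i43

Stacked in thirds the chord is Ab-Cb-Eb-Gb: a minor seventh chord on Ab.
In Ab minor, Ab is the tonic; the diatonic minor seventh chord there is i7.
With Eb in the bass the chord is in second inversion, so the figured bass is 43.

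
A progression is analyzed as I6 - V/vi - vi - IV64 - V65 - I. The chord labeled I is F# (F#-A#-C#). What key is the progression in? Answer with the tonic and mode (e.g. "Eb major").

F# major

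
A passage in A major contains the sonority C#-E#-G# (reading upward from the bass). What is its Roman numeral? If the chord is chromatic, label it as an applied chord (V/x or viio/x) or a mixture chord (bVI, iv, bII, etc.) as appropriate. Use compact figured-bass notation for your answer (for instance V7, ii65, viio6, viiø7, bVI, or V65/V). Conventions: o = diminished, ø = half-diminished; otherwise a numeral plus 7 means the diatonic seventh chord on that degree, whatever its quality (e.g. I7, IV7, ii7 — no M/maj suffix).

V/vi

The pitches C#-E#-G# form a major triad rooted on C#.
C# is not a diatonic chord root with this quality in A major, but it lies a perfect fifth above F# (vi), so the chord functions as an applied dominant of vi.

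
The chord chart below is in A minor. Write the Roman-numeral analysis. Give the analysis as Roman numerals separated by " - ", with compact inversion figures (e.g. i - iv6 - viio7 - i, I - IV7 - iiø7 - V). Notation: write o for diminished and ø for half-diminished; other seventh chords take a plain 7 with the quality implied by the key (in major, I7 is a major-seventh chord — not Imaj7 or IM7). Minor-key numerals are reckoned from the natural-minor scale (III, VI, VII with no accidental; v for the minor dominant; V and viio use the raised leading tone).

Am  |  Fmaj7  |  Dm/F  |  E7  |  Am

i - VI7 - iv6 - V7 - i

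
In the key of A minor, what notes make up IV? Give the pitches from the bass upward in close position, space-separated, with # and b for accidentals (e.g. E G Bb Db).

IV is the major subdominant, borrowed from the parallel major. In A minor that root is D.
So the chord is D-F#-A.

D F# A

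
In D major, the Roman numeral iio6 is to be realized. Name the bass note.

iio in D major has root E; the chord is E-G-Bb.
The figure 6 means first inversion — the third is in the bass.

G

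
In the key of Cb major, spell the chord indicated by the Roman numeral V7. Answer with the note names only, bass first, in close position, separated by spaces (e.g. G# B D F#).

In Cb major, the fifth degree is Gb, and the diatonic chord built there is a dominant seventh chord.
Stacking thirds from Gb gives Gb-Bb-Db-Fb.

Gb Bb Db Fb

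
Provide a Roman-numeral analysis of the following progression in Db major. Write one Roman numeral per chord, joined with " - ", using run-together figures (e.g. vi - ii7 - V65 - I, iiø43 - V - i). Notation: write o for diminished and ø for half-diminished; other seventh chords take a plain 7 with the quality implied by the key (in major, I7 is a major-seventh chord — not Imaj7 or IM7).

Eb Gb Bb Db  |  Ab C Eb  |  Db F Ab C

Eb-Gb-Bb-Db: root Eb is the supertonic; minor seventh chord there is ii7.
Ab-C-Eb: root Ab is the dominant; major triad there is V.
Db-F-Ab-C: major seventh chord on Db = scale degree 1 → I7.

ii7 - V - I7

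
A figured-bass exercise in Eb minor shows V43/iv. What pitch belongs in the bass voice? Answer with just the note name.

The applied chord V43/iv is rooted on Eb: Eb-G-Bb-Db.
The figure 43 means second inversion — the fifth is in the bass.

Bb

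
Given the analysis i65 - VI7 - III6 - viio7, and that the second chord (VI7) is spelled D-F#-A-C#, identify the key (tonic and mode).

The chord Dmaj7 is a major seventh chord rooted on D; its label is VI7.
If D is scale degree 6 and the mode makes that degree carry a major seventh chord, the tonic is F# and the mode is minor.

F# minor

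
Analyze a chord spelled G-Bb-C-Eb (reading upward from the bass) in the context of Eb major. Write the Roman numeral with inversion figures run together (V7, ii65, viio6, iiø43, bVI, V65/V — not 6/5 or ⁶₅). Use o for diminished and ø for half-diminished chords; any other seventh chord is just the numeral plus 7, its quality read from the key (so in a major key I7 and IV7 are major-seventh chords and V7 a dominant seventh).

vi43

Stacked in thirds the chord is C-Eb-G-Bb: a minor seventh chord on C.
In Eb major, C is the submediant; the diatonic minor seventh chord there is vi7.
With G in the bass the chord is in second inversion, so the figured bass is 43.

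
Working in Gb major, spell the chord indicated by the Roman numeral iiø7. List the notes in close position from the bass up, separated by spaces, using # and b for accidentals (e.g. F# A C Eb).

Ab Cb Ebb Gb

Scale degree 2 in Gb major is Ab; here the chord built on it is altered to a half-diminished seventh chord. iiø7 is the half-diminished supertonic seventh, borrowed from the parallel minor.
So the chord is Ab-Cb-Ebb-Gb, a half-diminished seventh chord.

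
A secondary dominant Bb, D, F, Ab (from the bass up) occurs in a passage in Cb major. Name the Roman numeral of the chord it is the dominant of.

iii

The chord is a dominant seventh chord on Bb.
A dominant resolves down a perfect fifth: Bb → Eb. In Cb major, Eb is scale degree 3, i.e. iii.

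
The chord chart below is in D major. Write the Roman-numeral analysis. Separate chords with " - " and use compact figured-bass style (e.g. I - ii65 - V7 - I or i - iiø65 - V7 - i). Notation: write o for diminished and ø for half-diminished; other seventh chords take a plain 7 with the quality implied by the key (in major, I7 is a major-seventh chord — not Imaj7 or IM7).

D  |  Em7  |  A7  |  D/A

I - ii7 - V7 - I64

D has root D, degree 1 in D major, so I.
Em7: minor seventh chord on E = scale degree 2 → ii7.
A7: root A is the dominant; dominant seventh chord there is V7.
D/A: root D is the tonic; major triad there is I64.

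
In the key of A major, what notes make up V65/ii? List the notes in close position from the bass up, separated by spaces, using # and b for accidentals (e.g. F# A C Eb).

The slash means an applied dominant: we want the dominant of ii. In A major, ii is B minor, and its dominant is built on F#.
Building a dominant seventh chord on F# gives F#-A#-C#-E.
With the 65 figure the chord is in first inversion; from the bass A# upward in close position it reads A#-C#-E-F#.

A# C# E F#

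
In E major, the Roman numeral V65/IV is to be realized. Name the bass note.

The applied chord V65/IV is rooted on E: E-G#-B-D.
The figure 65 means first inversion — the third is in the bass.

G#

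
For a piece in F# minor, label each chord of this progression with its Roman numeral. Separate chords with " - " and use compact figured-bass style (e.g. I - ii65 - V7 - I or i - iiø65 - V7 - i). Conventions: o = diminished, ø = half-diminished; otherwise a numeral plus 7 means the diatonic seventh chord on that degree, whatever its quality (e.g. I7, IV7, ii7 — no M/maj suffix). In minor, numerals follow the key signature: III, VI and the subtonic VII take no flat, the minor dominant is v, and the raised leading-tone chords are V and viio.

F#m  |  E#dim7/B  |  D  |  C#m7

i - viio43 - VI - v7

F#m: root F# is the tonic; minor triad there is i.
E#dim7/B: root E# is the leading tone; fully diminished seventh chord there is viio43.
D: major triad on D = scale degree 6 → VI.
C#m7: minor seventh chord on C# = scale degree 5 → v7.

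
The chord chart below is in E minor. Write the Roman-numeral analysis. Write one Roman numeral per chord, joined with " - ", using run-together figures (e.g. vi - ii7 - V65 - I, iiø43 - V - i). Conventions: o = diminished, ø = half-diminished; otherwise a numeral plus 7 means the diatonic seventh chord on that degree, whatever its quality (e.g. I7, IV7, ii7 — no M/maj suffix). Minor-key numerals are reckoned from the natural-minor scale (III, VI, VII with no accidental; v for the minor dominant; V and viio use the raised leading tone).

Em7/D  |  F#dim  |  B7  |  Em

i42 - iio - V7 - i

Em7/D: root E is the tonic; minor seventh chord there is i42.
F#dim: root F# is the supertonic; diminished triad there is iio.
B7: dominant seventh chord on B = scale degree 5 → V7.
Em: root E is the tonic; minor triad there is i.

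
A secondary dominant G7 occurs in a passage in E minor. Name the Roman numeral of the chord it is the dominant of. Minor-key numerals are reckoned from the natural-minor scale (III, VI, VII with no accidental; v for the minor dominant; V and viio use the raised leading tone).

VI

The chord is a dominant seventh chord on G.
A dominant resolves down a perfect fifth: G → C. In E minor, C is scale degree 6, i.e. VI.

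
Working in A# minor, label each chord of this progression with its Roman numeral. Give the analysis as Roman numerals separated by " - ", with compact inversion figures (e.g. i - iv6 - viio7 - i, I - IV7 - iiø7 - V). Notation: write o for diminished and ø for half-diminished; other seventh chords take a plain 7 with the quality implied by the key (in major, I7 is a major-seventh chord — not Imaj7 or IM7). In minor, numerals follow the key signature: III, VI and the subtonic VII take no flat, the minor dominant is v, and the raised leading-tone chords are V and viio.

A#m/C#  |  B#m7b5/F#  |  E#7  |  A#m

i6 - iiø43 - V7 - i

A#m/C# has root A#, degree 1 in A# minor, so i6.
B#m7b5/F#: half-diminished seventh chord on B# = scale degree 2 → iiø43.
E#7 has root E#, degree 5 in A# minor, so V7.
A#m: root A# is the tonic; minor triad there is i.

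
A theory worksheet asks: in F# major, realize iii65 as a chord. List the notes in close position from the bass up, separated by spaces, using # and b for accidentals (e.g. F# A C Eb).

In F# major, the mediant is A#, and the diatonic chord built there is a minor seventh chord.
Stacking thirds from A# gives A#-C#-E#-G#.
With the 65 figure the chord is in first inversion; from the bass C# upward in close position it reads C#-E#-G#-A#.

C# E# G# A#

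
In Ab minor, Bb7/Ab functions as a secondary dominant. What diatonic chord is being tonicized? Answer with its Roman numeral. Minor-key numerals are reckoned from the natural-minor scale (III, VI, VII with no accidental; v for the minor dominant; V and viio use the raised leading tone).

The chord is a dominant seventh chord on Bb.
A dominant resolves down a perfect fifth: Bb → Eb. In Ab minor, Eb is scale degree 5, i.e. V.

V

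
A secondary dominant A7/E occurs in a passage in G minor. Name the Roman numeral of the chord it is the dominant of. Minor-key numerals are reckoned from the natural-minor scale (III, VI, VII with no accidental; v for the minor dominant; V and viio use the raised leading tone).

The chord is a dominant seventh chord on A.
A dominant resolves down a perfect fifth: A → D. In G minor, D is scale degree 5, i.e. V.

V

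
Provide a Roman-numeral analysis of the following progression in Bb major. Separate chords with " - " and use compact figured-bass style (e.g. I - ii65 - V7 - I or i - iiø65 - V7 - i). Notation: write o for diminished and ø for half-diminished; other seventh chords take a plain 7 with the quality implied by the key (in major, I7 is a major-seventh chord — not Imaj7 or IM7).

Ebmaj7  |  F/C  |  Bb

IV7 - V64 - I

Ebmaj7 has root Eb, degree 4 in Bb major, so IV7.
F/C has root F, degree 5 in Bb major, so V64.
Bb has root Bb, degree 1 in Bb major, so I.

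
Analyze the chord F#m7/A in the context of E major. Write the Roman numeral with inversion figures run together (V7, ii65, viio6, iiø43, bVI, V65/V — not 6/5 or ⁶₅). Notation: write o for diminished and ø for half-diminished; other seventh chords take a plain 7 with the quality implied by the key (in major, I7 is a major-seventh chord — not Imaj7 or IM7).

The pitches F#-A-C#-E form a minor seventh chord rooted on F#.
F# is scale degree 2 in E major, and a minor seventh chord on that degree is written ii7.
With A in the bass the chord is in first inversion, so the figured bass is 65.

ii65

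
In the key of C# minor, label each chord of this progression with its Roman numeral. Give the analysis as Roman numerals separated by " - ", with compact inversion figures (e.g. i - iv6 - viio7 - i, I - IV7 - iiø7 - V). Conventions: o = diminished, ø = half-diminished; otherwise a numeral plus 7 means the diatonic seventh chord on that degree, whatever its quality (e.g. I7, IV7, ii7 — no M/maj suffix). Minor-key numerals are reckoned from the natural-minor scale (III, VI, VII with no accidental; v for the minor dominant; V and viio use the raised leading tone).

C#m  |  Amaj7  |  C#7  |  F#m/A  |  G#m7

i - VI7 - V7/iv - iv6 - v7

C#m: minor triad on C# = scale degree 1 → i.
Amaj7: root A is the submediant; major seventh chord there is VI7.
C#7: a dominant seventh chord on C#, the applied dominant of iv → V7/iv.
F#m/A has root F#, degree 4 in C# minor, so iv6.
G#m7: root G# is the dominant; minor seventh chord there is v7.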